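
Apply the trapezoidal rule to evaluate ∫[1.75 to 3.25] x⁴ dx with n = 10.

f(x) = x⁴
a = 1.75, b = 3.25, n = 10
h = (b - a)/n = 0.150000

Trapezoidal rule: (h/2)[f(x₀) + 2f(x₁) + 2f(x₂) + ... + f(xₙ)]

x_0 = 1.7500, f(x_0) = 9.378906, coefficient = 1
x_1 = 1.9000, f(x_1) = 13.032100, coefficient = 2
x_2 = 2.0500, f(x_2) = 17.661006, coefficient = 2
x_3 = 2.2000, f(x_3) = 23.425600, coefficient = 2
x_4 = 2.3500, f(x_4) = 30.498006, coefficient = 2
x_5 = 2.5000, f(x_5) = 39.062500, coefficient = 2
x_6 = 2.6500, f(x_6) = 49.315506, coefficient = 2
x_7 = 2.8000, f(x_7) = 61.465600, coefficient = 2
x_8 = 2.9500, f(x_8) = 75.733506, coefficient = 2
x_9 = 3.1000, f(x_9) = 92.352100, coefficient = 2
x_10 = 3.2500, f(x_10) = 111.566406, coefficient = 1

I ≈ (0.150000/2) × 926.037162 = 69.452787
Exact value: 69.235547
Error: 0.217240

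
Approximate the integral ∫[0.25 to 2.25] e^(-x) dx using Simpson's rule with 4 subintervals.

f(x) = e^(-x)
a = 0.25, b = 2.25, n = 4
h = (b - a)/n = 0.500000

Simpson's rule: (h/3)[f(x₀) + 4f(x₁) + 2f(x₂) + ... + f(xₙ)]

x_0 = 0.2500, f(x_0) = 0.778801, coefficient = 1
x_1 = 0.7500, f(x_1) = 0.472367, coefficient = 4
x_2 = 1.2500, f(x_2) = 0.286505, coefficient = 2
x_3 = 1.7500, f(x_3) = 0.173774, coefficient = 4
x_4 = 2.2500, f(x_4) = 0.105399, coefficient = 1

I ≈ (0.500000/3) × 4.041772 = 0.673629
Exact value: 0.673402
Error: 0.000227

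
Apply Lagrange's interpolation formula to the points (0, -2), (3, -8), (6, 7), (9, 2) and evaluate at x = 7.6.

Lagrange interpolation formula:
P(x) = Σ yᵢ × Lᵢ(x)
where Lᵢ(x) = Π_{j≠i} (x - xⱼ)/(xᵢ - xⱼ)

L_0(7.6) = (7.6 - 3)/(0 - 3) × (7.6 - 6)/(0 - 6) × (7.6 - 9)/(0 - 9) = 0.063605
L_1(7.6) = (7.6 - 0)/(3 - 0) × (7.6 - 6)/(3 - 6) × (7.6 - 9)/(3 - 9) = -0.315259
L_2(7.6) = (7.6 - 0)/(6 - 0) × (7.6 - 3)/(6 - 3) × (7.6 - 9)/(6 - 9) = 0.906370
L_3(7.6) = (7.6 - 0)/(9 - 0) × (7.6 - 3)/(9 - 3) × (7.6 - 6)/(9 - 6) = 0.345284

P(7.6) = (-2)×L_0(7.6) + (-8)×L_1(7.6) + 7×L_2(7.6) + 2×L_3(7.6)
P(7.6) = 9.430025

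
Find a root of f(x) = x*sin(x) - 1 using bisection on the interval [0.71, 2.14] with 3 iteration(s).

f(x) = x*sin(x) - 1
Initial interval: [0.71, 2.14]

Iteration 1:
  c_1 = (0.710000 + 2.140000)/2 = 1.425000
  f(c_1) = f(1.425000) = 0.409882
  f(a) × f(c) < 0, new interval: [0.710000, 1.425000]
Iteration 2:
  c_2 = (0.710000 + 1.425000)/2 = 1.067500
  f(c_2) = f(1.067500) = -0.064873
  f(a) × f(c) ≥ 0, new interval: [1.067500, 1.425000]
Iteration 3:
  c_3 = (1.067500 + 1.425000)/2 = 1.246250
  f(c_3) = f(1.246250) = 0.181190
  f(a) × f(c) < 0, new interval: [1.067500, 1.246250]

After 3 iteration(s), the approximation is c_3 = 1.246250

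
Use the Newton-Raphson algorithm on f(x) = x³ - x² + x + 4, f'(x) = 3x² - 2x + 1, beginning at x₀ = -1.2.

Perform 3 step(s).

f(x) = x³ - x² + x + 4
f'(x) = 3x² - 2x + 1
x₀ = -1.2

Newton-Raphson formula: x_{n+1} = x_n - f(x_n)/f'(x_n)

Iteration 1:
  f(-1.200000) = -0.368000
  f'(-1.200000) = 7.720000
  x_1 = -1.200000 - (-0.368000)/7.720000 = -1.152332
Iteration 2:
  f(-1.152332) = -0.010344
  f'(-1.152332) = 7.288268
  x_2 = -1.152332 - (-0.010344)/7.288268 = -1.150912
Iteration 3:
  f(-1.150912) = -0.000009
  f'(-1.150912) = 7.275622
  x_3 = -1.150912 - (-0.000009)/7.275622 = -1.150911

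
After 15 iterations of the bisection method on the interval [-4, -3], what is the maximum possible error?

Bisection error bound: |error| ≤ (b-a)/2^n
|error| ≤ (-3 - (-4))/2^15 = 1/2^15
|error| ≤ 0.0000305176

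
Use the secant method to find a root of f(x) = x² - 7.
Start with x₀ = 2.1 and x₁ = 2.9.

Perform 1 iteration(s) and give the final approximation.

f(x) = x² - 7
x₀ = 2.1, x₁ = 2.9

Secant formula: x_{n+1} = x_n - f(x_n)(x_n - x_{n-1})/(f(x_n) - f(x_{n-1}))

Iteration 1:
  f(2.100000) = -2.590000
  f(2.900000) = 1.410000
  x_2 = 2.900000 - 1.410000×(2.900000 - 2.100000)/(1.410000 - (-2.590000))
       = 2.618000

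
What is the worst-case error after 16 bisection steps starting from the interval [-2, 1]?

Bisection error bound: |error| ≤ (b-a)/2^n
|error| ≤ (1 - (-2))/2^16 = 3/2^16
|error| ≤ 0.0000457764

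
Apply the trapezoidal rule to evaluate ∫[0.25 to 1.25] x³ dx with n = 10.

f(x) = x³
a = 0.25, b = 1.25, n = 10
h = (b - a)/n = 0.100000

Trapezoidal rule: (h/2)[f(x₀) + 2f(x₁) + 2f(x₂) + ... + f(xₙ)]

x_0 = 0.2500, f(x_0) = 0.015625, coefficient = 1
x_1 = 0.3500, f(x_1) = 0.042875, coefficient = 2
x_2 = 0.4500, f(x_2) = 0.091125, coefficient = 2
x_3 = 0.5500, f(x_3) = 0.166375, coefficient = 2
x_4 = 0.6500, f(x_4) = 0.274625, coefficient = 2
x_5 = 0.7500, f(x_5) = 0.421875, coefficient = 2
x_6 = 0.8500, f(x_6) = 0.614125, coefficient = 2
x_7 = 0.9500, f(x_7) = 0.857375, coefficient = 2
x_8 = 1.0500, f(x_8) = 1.157625, coefficient = 2
x_9 = 1.1500, f(x_9) = 1.520875, coefficient = 2
x_10 = 1.2500, f(x_10) = 1.953125, coefficient = 1

I ≈ (0.100000/2) × 12.262500 = 0.613125
Exact value: 0.609375
Error: 0.003750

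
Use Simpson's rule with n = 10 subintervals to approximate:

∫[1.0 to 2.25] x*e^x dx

f(x) = x*e^x
a = 1.0, b = 2.25, n = 10
h = (b - a)/n = 0.125000

Simpson's rule: (h/3)[f(x₀) + 4f(x₁) + 2f(x₂) + ... + f(xₙ)]

x_0 = 1.0000, f(x_0) = 2.718282, coefficient = 1
x_1 = 1.1250, f(x_1) = 3.465244, coefficient = 4
x_2 = 1.2500, f(x_2) = 4.362929, coefficient = 2
x_3 = 1.3750, f(x_3) = 5.438230, coefficient = 4
x_4 = 1.5000, f(x_4) = 6.722534, coefficient = 2
x_5 = 1.6250, f(x_5) = 8.252431, coefficient = 4
x_6 = 1.7500, f(x_6) = 10.070555, coefficient = 2
x_7 = 1.8750, f(x_7) = 12.226536, coefficient = 4
x_8 = 2.0000, f(x_8) = 14.778112, coefficient = 2
x_9 = 2.1250, f(x_9) = 17.792407, coefficient = 4
x_10 = 2.2500, f(x_10) = 21.347406, coefficient = 1

I ≈ (0.125000/3) × 284.633339 = 11.859722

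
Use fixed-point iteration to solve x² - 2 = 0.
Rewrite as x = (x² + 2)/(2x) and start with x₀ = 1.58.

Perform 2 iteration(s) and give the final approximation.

Equation: x² - 2 = 0
Fixed-point form: x = (x² + 2)/(2x)
x₀ = 1.58

x_1 = g(1.580000) = 1.422911
x_2 = g(1.422911) = 1.414240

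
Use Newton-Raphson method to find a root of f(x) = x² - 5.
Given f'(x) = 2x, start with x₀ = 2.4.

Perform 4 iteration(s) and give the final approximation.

f(x) = x² - 5
f'(x) = 2x
x₀ = 2.4

Newton-Raphson formula: x_{n+1} = x_n - f(x_n)/f'(x_n)

Iteration 1:
  f(2.400000) = 0.760000
  f'(2.400000) = 4.800000
  x_1 = 2.400000 - 0.760000/4.800000 = 2.241667
Iteration 2:
  f(2.241667) = 0.025069
  f'(2.241667) = 4.483333
  x_2 = 2.241667 - 0.025069/4.483333 = 2.236075
Iteration 3:
  f(2.236075) = 0.000031
  f'(2.236075) = 4.472150
  x_3 = 2.236075 - 0.000031/4.472150 = 2.236068
Iteration 4:
  f(2.236068) = 0.000000
  f'(2.236068) = 4.472136
  x_4 = 2.236068 - 0.000000/4.472136 = 2.236068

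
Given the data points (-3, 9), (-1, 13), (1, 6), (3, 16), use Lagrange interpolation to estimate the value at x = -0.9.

Lagrange interpolation formula:
P(x) = Σ yᵢ × Lᵢ(x)
where Lᵢ(x) = Π_{j≠i} (x - xⱼ)/(xᵢ - xⱼ)

L_0(-0.9) = (-0.9 - (-1))/(-3 - (-1)) × (-0.9 - 1)/(-3 - 1) × (-0.9 - 3)/(-3 - 3) = -0.015437
L_1(-0.9) = (-0.9 - (-3))/(-1 - (-3)) × (-0.9 - 1)/(-1 - 1) × (-0.9 - 3)/(-1 - 3) = 0.972562
L_2(-0.9) = (-0.9 - (-3))/(1 - (-3)) × (-0.9 - (-1))/(1 - (-1)) × (-0.9 - 3)/(1 - 3) = 0.051187
L_3(-0.9) = (-0.9 - (-3))/(3 - (-3)) × (-0.9 - (-1))/(3 - (-1)) × (-0.9 - 1)/(3 - 1) = -0.008312

P(-0.9) = 9×L_0(-0.9) + 13×L_1(-0.9) + 6×L_2(-0.9) + 16×L_3(-0.9)
P(-0.9) = 12.678500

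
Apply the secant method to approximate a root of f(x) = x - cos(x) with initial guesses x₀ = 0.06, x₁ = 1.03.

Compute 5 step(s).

f(x) = x - cos(x)
x₀ = 0.06, x₁ = 1.03

Secant formula: x_{n+1} = x_n - f(x_n)(x_n - x_{n-1})/(f(x_n) - f(x_{n-1}))

Iteration 1:
  f(0.060000) = -0.938201
  f(1.030000) = 0.515181
  x_2 = 1.030000 - 0.515181×(1.030000 - 0.060000)/(0.515181 - (-0.938201))
       = 0.686163
Iteration 2:
  f(1.030000) = 0.515181
  f(0.686163) = -0.087519
  x_3 = 0.686163 - (-0.087519)×(0.686163 - 1.030000)/(-0.087519 - 0.515181)
       = 0.736092
Iteration 3:
  f(0.686163) = -0.087519
  f(0.736092) = -0.005005
  x_4 = 0.736092 - (-0.005005)×(0.736092 - 0.686163)/(-0.005005 - (-0.087519))
       = 0.739121
Iteration 4:
  f(0.736092) = -0.005005
  f(0.739121) = 0.000060
  x_5 = 0.739121 - 0.000060×(0.739121 - 0.736092)/(0.000060 - (-0.005005))
       = 0.739085
Iteration 5:
  f(0.739121) = 0.000060
  f(0.739085) = 0.000000
  x_6 = 0.739085 - 0.000000×(0.739085 - 0.739121)/(0.000000 - 0.000060)
       = 0.739085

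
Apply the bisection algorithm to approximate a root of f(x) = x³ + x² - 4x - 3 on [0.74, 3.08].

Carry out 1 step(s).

f(x) = x³ + x² - 4x - 3
Initial interval: [0.74, 3.08]

Iteration 1:
  c_1 = (0.740000 + 3.080000)/2 = 1.910000
  f(c_1) = f(1.910000) = -0.024029
  f(a) × f(c) ≥ 0, new interval: [1.910000, 3.080000]

After 1 iteration(s), the approximation is c_1 = 1.910000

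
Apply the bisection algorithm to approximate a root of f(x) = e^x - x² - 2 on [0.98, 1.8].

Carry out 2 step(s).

f(x) = e^x - x² - 2
Initial interval: [0.98, 1.8]

Iteration 1:
  c_1 = (0.980000 + 1.800000)/2 = 1.390000
  f(c_1) = f(1.390000) = 0.082750
  f(a) × f(c) < 0, new interval: [0.980000, 1.390000]
Iteration 2:
  c_2 = (0.980000 + 1.390000)/2 = 1.185000
  f(c_2) = f(1.185000) = -0.133538
  f(a) × f(c) ≥ 0, new interval: [1.185000, 1.390000]

After 2 iteration(s), the approximation is c_2 = 1.185000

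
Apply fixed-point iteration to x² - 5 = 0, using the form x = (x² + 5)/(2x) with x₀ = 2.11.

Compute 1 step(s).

Equation: x² - 5 = 0
Fixed-point form: x = (x² + 5)/(2x)
x₀ = 2.11

x_1 = g(2.110000) = 2.239834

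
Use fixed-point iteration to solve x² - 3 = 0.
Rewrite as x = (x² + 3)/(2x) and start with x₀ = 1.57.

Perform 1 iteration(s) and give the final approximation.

Equation: x² - 3 = 0
Fixed-point form: x = (x² + 3)/(2x)
x₀ = 1.57

x_1 = g(1.570000) = 1.740414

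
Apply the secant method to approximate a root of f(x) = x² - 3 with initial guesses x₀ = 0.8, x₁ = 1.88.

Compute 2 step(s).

f(x) = x² - 3
x₀ = 0.8, x₁ = 1.88

Secant formula: x_{n+1} = x_n - f(x_n)(x_n - x_{n-1})/(f(x_n) - f(x_{n-1}))

Iteration 1:
  f(0.800000) = -2.360000
  f(1.880000) = 0.534400
  x_2 = 1.880000 - 0.534400×(1.880000 - 0.800000)/(0.534400 - (-2.360000))
       = 1.680597
Iteration 2:
  f(1.880000) = 0.534400
  f(1.680597) = -0.175594
  x_3 = 1.680597 - (-0.175594)×(1.680597 - 1.880000)/(-0.175594 - 0.534400)
       = 1.729913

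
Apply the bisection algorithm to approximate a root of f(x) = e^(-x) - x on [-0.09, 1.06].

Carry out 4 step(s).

f(x) = e^(-x) - x
Initial interval: [-0.09, 1.06]

Iteration 1:
  c_1 = (-0.090000 + 1.060000)/2 = 0.485000
  f(c_1) = f(0.485000) = 0.130697
  f(a) × f(c) ≥ 0, new interval: [0.485000, 1.060000]
Iteration 2:
  c_2 = (0.485000 + 1.060000)/2 = 0.772500
  f(c_2) = f(0.772500) = -0.310643
  f(a) × f(c) < 0, new interval: [0.485000, 0.772500]
Iteration 3:
  c_3 = (0.485000 + 0.772500)/2 = 0.628750
  f(c_3) = f(0.628750) = -0.095492
  f(a) × f(c) < 0, new interval: [0.485000, 0.628750]
Iteration 4:
  c_4 = (0.485000 + 0.628750)/2 = 0.556875
  f(c_4) = f(0.556875) = 0.016122
  f(a) × f(c) ≥ 0, new interval: [0.556875, 0.628750]

After 4 iteration(s), the approximation is c_4 = 0.556875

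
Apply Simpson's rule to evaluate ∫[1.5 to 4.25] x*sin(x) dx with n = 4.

f(x) = x*sin(x)
a = 1.5, b = 4.25, n = 4
h = (b - a)/n = 0.687500

Simpson's rule: (h/3)[f(x₀) + 4f(x₁) + 2f(x₂) + ... + f(xₙ)]

x_0 = 1.5000, f(x_0) = 1.496242, coefficient = 1
x_1 = 2.1875, f(x_1) = 1.784539, coefficient = 4
x_2 = 2.8750, f(x_2) = 0.757407, coefficient = 2
x_3 = 3.5625, f(x_3) = -1.455598, coefficient = 4
x_4 = 4.2500, f(x_4) = -3.803705, coefficient = 1

I ≈ (0.687500/3) × 0.523119 = 0.119881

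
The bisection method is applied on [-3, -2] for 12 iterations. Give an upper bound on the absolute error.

Bisection error bound: |error| ≤ (b-a)/2^n
|error| ≤ (-2 - (-3))/2^12 = 1/2^12
|error| ≤ 0.0002441406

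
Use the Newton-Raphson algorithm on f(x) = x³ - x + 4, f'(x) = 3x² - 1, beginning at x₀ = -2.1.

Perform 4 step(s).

f(x) = x³ - x + 4
f'(x) = 3x² - 1
x₀ = -2.1

Newton-Raphson formula: x_{n+1} = x_n - f(x_n)/f'(x_n)

Iteration 1:
  f(-2.100000) = -3.161000
  f'(-2.100000) = 12.230000
  x_1 = -2.100000 - (-3.161000)/12.230000 = -1.841537
Iteration 2:
  f(-1.841537) = -0.403593
  f'(-1.841537) = 9.173778
  x_2 = -1.841537 - (-0.403593)/9.173778 = -1.797543
Iteration 3:
  f(-1.797543) = -0.010608
  f'(-1.797543) = 8.693483
  x_3 = -1.797543 - (-0.010608)/8.693483 = -1.796323
Iteration 4:
  f(-1.796323) = -0.000008
  f'(-1.796323) = 8.680327
  x_4 = -1.796323 - (-0.000008)/8.680327 = -1.796322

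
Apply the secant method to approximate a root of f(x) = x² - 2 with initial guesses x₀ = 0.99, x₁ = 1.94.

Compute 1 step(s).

f(x) = x² - 2
x₀ = 0.99, x₁ = 1.94

Secant formula: x_{n+1} = x_n - f(x_n)(x_n - x_{n-1})/(f(x_n) - f(x_{n-1}))

Iteration 1:
  f(0.990000) = -1.019900
  f(1.940000) = 1.763600
  x_2 = 1.940000 - 1.763600×(1.940000 - 0.990000)/(1.763600 - (-1.019900))
       = 1.338089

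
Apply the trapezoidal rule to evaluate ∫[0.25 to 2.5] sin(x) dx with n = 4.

f(x) = sin(x)
a = 0.25, b = 2.5, n = 4
h = (b - a)/n = 0.562500

Trapezoidal rule: (h/2)[f(x₀) + 2f(x₁) + 2f(x₂) + ... + f(xₙ)]

x_0 = 0.2500, f(x_0) = 0.247404, coefficient = 1
x_1 = 0.8125, f(x_1) = 0.726009, coefficient = 2
x_2 = 1.3750, f(x_2) = 0.980893, coefficient = 2
x_3 = 1.9375, f(x_3) = 0.933514, coefficient = 2
x_4 = 2.5000, f(x_4) = 0.598472, coefficient = 1

I ≈ (0.562500/2) × 6.126708 = 1.723137
Exact value: 1.770056
Error: 0.046919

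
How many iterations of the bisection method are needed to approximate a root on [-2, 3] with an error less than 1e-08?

We need (b-a)/2^n ≤ 1e-08
(3 - (-2))/2^n ≤ 1e-08
5/2^n ≤ 1e-08
2^n ≥ 500000000
n ≥ log₂(500000000) = 28.90
n ≥ 29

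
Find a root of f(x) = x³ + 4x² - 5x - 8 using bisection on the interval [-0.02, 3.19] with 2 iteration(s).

f(x) = x³ + 4x² - 5x - 8
Initial interval: [-0.02, 3.19]

Iteration 1:
  c_1 = (-0.020000 + 3.190000)/2 = 1.585000
  f(c_1) = f(1.585000) = -1.894223
  f(a) × f(c) ≥ 0, new interval: [1.585000, 3.190000]
Iteration 2:
  c_2 = (1.585000 + 3.190000)/2 = 2.387500
  f(c_2) = f(2.387500) = 16.472248
  f(a) × f(c) < 0, new interval: [1.585000, 2.387500]

After 2 iteration(s), the approximation is c_2 = 2.387500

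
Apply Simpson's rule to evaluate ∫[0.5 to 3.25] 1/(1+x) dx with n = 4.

f(x) = 1/(1+x)
a = 0.5, b = 3.25, n = 4
h = (b - a)/n = 0.687500

Simpson's rule: (h/3)[f(x₀) + 4f(x₁) + 2f(x₂) + ... + f(xₙ)]

x_0 = 0.5000, f(x_0) = 0.666667, coefficient = 1
x_1 = 1.1875, f(x_1) = 0.457143, coefficient = 4
x_2 = 1.8750, f(x_2) = 0.347826, coefficient = 2
x_3 = 2.5625, f(x_3) = 0.280702, coefficient = 4
x_4 = 3.2500, f(x_4) = 0.235294, coefficient = 1

I ≈ (0.687500/3) × 4.548991 = 1.042477
Exact value: 1.041454
Error: 0.001023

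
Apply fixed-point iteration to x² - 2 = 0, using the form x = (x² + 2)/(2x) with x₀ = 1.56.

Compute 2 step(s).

Equation: x² - 2 = 0
Fixed-point form: x = (x² + 2)/(2x)
x₀ = 1.56

x_1 = g(1.560000) = 1.421026
x_2 = g(1.421026) = 1.414230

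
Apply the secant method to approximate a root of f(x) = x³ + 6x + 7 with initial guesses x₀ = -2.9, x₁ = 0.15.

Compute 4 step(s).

f(x) = x³ + 6x + 7
x₀ = -2.9, x₁ = 0.15

Secant formula: x_{n+1} = x_n - f(x_n)(x_n - x_{n-1})/(f(x_n) - f(x_{n-1}))

Iteration 1:
  f(-2.900000) = -34.789000
  f(0.150000) = 7.903375
  x_2 = 0.150000 - 7.903375×(0.150000 - (-2.900000))/(7.903375 - (-34.789000))
       = -0.414628
Iteration 2:
  f(0.150000) = 7.903375
  f(-0.414628) = 4.440953
  x_3 = -0.414628 - 4.440953×(-0.414628 - 0.150000)/(4.440953 - 7.903375)
       = -1.138827
Iteration 3:
  f(-0.414628) = 4.440953
  f(-1.138827) = -1.309940
  x_4 = -1.138827 - (-1.309940)×(-1.138827 - (-0.414628))/(-1.309940 - 4.440953)
       = -0.973869
Iteration 4:
  f(-1.138827) = -1.309940
  f(-0.973869) = 0.233150
  x_5 = -0.973869 - 0.233150×(-0.973869 - (-1.138827))/(0.233150 - (-1.309940))
       = -0.998793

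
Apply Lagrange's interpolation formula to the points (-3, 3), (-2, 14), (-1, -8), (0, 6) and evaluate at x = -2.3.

Lagrange interpolation formula:
P(x) = Σ yᵢ × Lᵢ(x)
where Lᵢ(x) = Π_{j≠i} (x - xⱼ)/(xᵢ - xⱼ)

L_0(-2.3) = (-2.3 - (-2))/(-3 - (-2)) × (-2.3 - (-1))/(-3 - (-1)) × (-2.3 - 0)/(-3 - 0) = 0.149500
L_1(-2.3) = (-2.3 - (-3))/(-2 - (-3)) × (-2.3 - (-1))/(-2 - (-1)) × (-2.3 - 0)/(-2 - 0) = 1.046500
L_2(-2.3) = (-2.3 - (-3))/(-1 - (-3)) × (-2.3 - (-2))/(-1 - (-2)) × (-2.3 - 0)/(-1 - 0) = -0.241500
L_3(-2.3) = (-2.3 - (-3))/(0 - (-3)) × (-2.3 - (-2))/(0 - (-2)) × (-2.3 - (-1))/(0 - (-1)) = 0.045500

P(-2.3) = 3×L_0(-2.3) + 14×L_1(-2.3) + (-8)×L_2(-2.3) + 6×L_3(-2.3)
P(-2.3) = 17.304500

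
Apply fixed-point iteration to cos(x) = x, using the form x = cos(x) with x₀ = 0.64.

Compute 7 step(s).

Equation: cos(x) = x
Fixed-point form: x = cos(x)
x₀ = 0.64

x_1 = g(0.640000) = 0.802096
x_2 = g(0.802096) = 0.695202
x_3 = g(0.695202) = 0.767924
x_4 = g(0.767924) = 0.719354
x_5 = g(0.719354) = 0.752232
x_6 = g(0.752232) = 0.730166
x_7 = g(0.730166) = 0.745064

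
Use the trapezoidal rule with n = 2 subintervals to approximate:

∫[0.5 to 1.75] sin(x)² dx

f(x) = sin(x)²
a = 0.5, b = 1.75, n = 2
h = (b - a)/n = 0.625000

Trapezoidal rule: (h/2)[f(x₀) + 2f(x₁) + 2f(x₂) + ... + f(xₙ)]

x_0 = 0.5000, f(x_0) = 0.229849, coefficient = 1
x_1 = 1.1250, f(x_1) = 0.814087, coefficient = 2
x_2 = 1.7500, f(x_2) = 0.968228, coefficient = 1

I ≈ (0.625000/2) × 2.826251 = 0.883203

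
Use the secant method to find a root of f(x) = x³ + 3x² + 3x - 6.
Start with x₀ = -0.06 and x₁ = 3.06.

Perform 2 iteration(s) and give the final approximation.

f(x) = x³ + 3x² + 3x - 6
x₀ = -0.06, x₁ = 3.06

Secant formula: x_{n+1} = x_n - f(x_n)(x_n - x_{n-1})/(f(x_n) - f(x_{n-1}))

Iteration 1:
  f(-0.060000) = -6.169416
  f(3.060000) = 59.923416
  x_2 = 3.060000 - 59.923416×(3.060000 - (-0.060000))/(59.923416 - (-6.169416))
       = 0.231235
Iteration 2:
  f(3.060000) = 59.923416
  f(0.231235) = -5.133520
  x_3 = 0.231235 - (-5.133520)×(0.231235 - 3.060000)/(-5.133520 - 59.923416)
       = 0.454448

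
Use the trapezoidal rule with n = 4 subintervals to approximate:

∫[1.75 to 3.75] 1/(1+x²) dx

f(x) = 1/(1+x²)
a = 1.75, b = 3.75, n = 4
h = (b - a)/n = 0.500000

Trapezoidal rule: (h/2)[f(x₀) + 2f(x₁) + 2f(x₂) + ... + f(xₙ)]

x_0 = 1.7500, f(x_0) = 0.246154, coefficient = 1
x_1 = 2.2500, f(x_1) = 0.164948, coefficient = 2
x_2 = 2.7500, f(x_2) = 0.116788, coefficient = 2
x_3 = 3.2500, f(x_3) = 0.086486, coefficient = 2
x_4 = 3.7500, f(x_4) = 0.066390, coefficient = 1

I ≈ (0.500000/2) × 1.048990 = 0.262248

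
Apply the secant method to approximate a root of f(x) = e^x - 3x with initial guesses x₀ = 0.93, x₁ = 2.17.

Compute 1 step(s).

f(x) = e^x - 3x
x₀ = 0.93, x₁ = 2.17

Secant formula: x_{n+1} = x_n - f(x_n)(x_n - x_{n-1})/(f(x_n) - f(x_{n-1}))

Iteration 1:
  f(0.930000) = -0.255491
  f(2.170000) = 2.248284
  x_2 = 2.170000 - 2.248284×(2.170000 - 0.930000)/(2.248284 - (-0.255491))
       = 1.056532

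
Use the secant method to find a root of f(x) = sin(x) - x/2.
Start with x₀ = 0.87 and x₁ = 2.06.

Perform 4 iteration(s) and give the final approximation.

f(x) = sin(x) - x/2
x₀ = 0.87, x₁ = 2.06

Secant formula: x_{n+1} = x_n - f(x_n)(x_n - x_{n-1})/(f(x_n) - f(x_{n-1}))

Iteration 1:
  f(0.870000) = 0.329329
  f(2.060000) = -0.147293
  x_2 = 2.060000 - (-0.147293)×(2.060000 - 0.870000)/(-0.147293 - 0.329329)
       = 1.692249
Iteration 2:
  f(2.060000) = -0.147293
  f(1.692249) = 0.146509
  x_3 = 1.692249 - 0.146509×(1.692249 - 2.060000)/(0.146509 - (-0.147293))
       = 1.875634
Iteration 3:
  f(1.692249) = 0.146509
  f(1.875634) = 0.016079
  x_4 = 1.875634 - 0.016079×(1.875634 - 1.692249)/(0.016079 - 0.146509)
       = 1.898241
Iteration 4:
  f(1.875634) = 0.016079
  f(1.898241) = -0.002253
  x_5 = 1.898241 - (-0.002253)×(1.898241 - 1.875634)/(-0.002253 - 0.016079)
       = 1.895462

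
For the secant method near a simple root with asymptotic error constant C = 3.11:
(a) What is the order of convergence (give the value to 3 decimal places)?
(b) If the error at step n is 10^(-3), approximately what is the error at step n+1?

(a) Secant method has superlinear convergence with order φ = (1+√5)/2 ≈ 1.618.
    This means |e_{n+1}| ≈ C|e_n|^1.618.

(b) With |e_n| = 10^(-3) and C = 3.11:
    |e_{n+1}| ≈ 3.11 × (10^(-3))^1.618 = 3.11 × 10^(-4.85)

(a) ≈ 1.618 (golden ratio); (b) |e_{n+1}| ≈ 4.352e-05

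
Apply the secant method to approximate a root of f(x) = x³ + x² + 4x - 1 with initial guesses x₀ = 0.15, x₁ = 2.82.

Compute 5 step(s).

f(x) = x³ + x² + 4x - 1
x₀ = 0.15, x₁ = 2.82

Secant formula: x_{n+1} = x_n - f(x_n)(x_n - x_{n-1})/(f(x_n) - f(x_{n-1}))

Iteration 1:
  f(0.150000) = -0.374125
  f(2.820000) = 40.658168
  x_2 = 2.820000 - 40.658168×(2.820000 - 0.150000)/(40.658168 - (-0.374125))
       = 0.174345
Iteration 2:
  f(2.820000) = 40.658168
  f(0.174345) = -0.266926
  x_3 = 0.174345 - (-0.266926)×(0.174345 - 2.820000)/(-0.266926 - 40.658168)
       = 0.191600
Iteration 3:
  f(0.174345) = -0.266926
  f(0.191600) = -0.189854
  x_4 = 0.191600 - (-0.189854)×(0.191600 - 0.174345)/(-0.189854 - (-0.266926))
       = 0.234107
Iteration 4:
  f(0.191600) = -0.189854
  f(0.234107) = 0.004065
  x_5 = 0.234107 - 0.004065×(0.234107 - 0.191600)/(0.004065 - (-0.189854))
       = 0.233216
Iteration 5:
  f(0.234107) = 0.004065
  f(0.233216) = -0.000062
  x_6 = 0.233216 - (-0.000062)×(0.233216 - 0.234107)/(-0.000062 - 0.004065)
       = 0.233229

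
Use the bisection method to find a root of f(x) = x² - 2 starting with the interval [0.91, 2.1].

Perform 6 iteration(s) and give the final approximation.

f(x) = x² - 2
Initial interval: [0.91, 2.1]

Iteration 1:
  c_1 = (0.910000 + 2.100000)/2 = 1.505000
  f(c_1) = f(1.505000) = 0.265025
  f(a) × f(c) < 0, new interval: [0.910000, 1.505000]
Iteration 2:
  c_2 = (0.910000 + 1.505000)/2 = 1.207500
  f(c_2) = f(1.207500) = -0.541944
  f(a) × f(c) ≥ 0, new interval: [1.207500, 1.505000]
Iteration 3:
  c_3 = (1.207500 + 1.505000)/2 = 1.356250
  f(c_3) = f(1.356250) = -0.160586
  f(a) × f(c) ≥ 0, new interval: [1.356250, 1.505000]
Iteration 4:
  c_4 = (1.356250 + 1.505000)/2 = 1.430625
  f(c_4) = f(1.430625) = 0.046688
  f(a) × f(c) < 0, new interval: [1.356250, 1.430625]
Iteration 5:
  c_5 = (1.356250 + 1.430625)/2 = 1.393438
  f(c_5) = f(1.393438) = -0.058332
  f(a) × f(c) ≥ 0, new interval: [1.393438, 1.430625]
Iteration 6:
  c_6 = (1.393438 + 1.430625)/2 = 1.412031
  f(c_6) = f(1.412031) = -0.006168
  f(a) × f(c) ≥ 0, new interval: [1.412031, 1.430625]

After 6 iteration(s), the approximation is c_6 = 1.412031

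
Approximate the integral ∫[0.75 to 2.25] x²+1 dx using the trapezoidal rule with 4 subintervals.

f(x) = x²+1
a = 0.75, b = 2.25, n = 4
h = (b - a)/n = 0.375000

Trapezoidal rule: (h/2)[f(x₀) + 2f(x₁) + 2f(x₂) + ... + f(xₙ)]

x_0 = 0.7500, f(x_0) = 1.562500, coefficient = 1
x_1 = 1.1250, f(x_1) = 2.265625, coefficient = 2
x_2 = 1.5000, f(x_2) = 3.250000, coefficient = 2
x_3 = 1.8750, f(x_3) = 4.515625, coefficient = 2
x_4 = 2.2500, f(x_4) = 6.062500, coefficient = 1

I ≈ (0.375000/2) × 27.687500 = 5.191406
Exact value: 5.156250
Error: 0.035156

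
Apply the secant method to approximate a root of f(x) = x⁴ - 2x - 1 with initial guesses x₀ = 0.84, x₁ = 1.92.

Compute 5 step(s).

f(x) = x⁴ - 2x - 1
x₀ = 0.84, x₁ = 1.92

Secant formula: x_{n+1} = x_n - f(x_n)(x_n - x_{n-1})/(f(x_n) - f(x_{n-1}))

Iteration 1:
  f(0.840000) = -2.182129
  f(1.920000) = 8.749545
  x_2 = 1.920000 - 8.749545×(1.920000 - 0.840000)/(8.749545 - (-2.182129))
       = 1.055584
Iteration 2:
  f(1.920000) = 8.749545
  f(1.055584) = -1.869597
  x_3 = 1.055584 - (-1.869597)×(1.055584 - 1.920000)/(-1.869597 - 8.749545)
       = 1.207773
Iteration 3:
  f(1.055584) = -1.869597
  f(1.207773) = -1.287696
  x_4 = 1.207773 - (-1.287696)×(1.207773 - 1.055584)/(-1.287696 - (-1.869597))
       = 1.544552
Iteration 4:
  f(1.207773) = -1.287696
  f(1.544552) = 1.602182
  x_5 = 1.544552 - 1.602182×(1.544552 - 1.207773)/(1.602182 - (-1.287696))
       = 1.357838
Iteration 5:
  f(1.544552) = 1.602182
  f(1.357838) = -0.316359
  x_6 = 1.357838 - (-0.316359)×(1.357838 - 1.544552)/(-0.316359 - 1.602182)
       = 1.388626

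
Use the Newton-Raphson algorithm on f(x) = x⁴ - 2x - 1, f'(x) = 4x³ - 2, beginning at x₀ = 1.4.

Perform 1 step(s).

f(x) = x⁴ - 2x - 1
f'(x) = 4x³ - 2
x₀ = 1.4

Newton-Raphson formula: x_{n+1} = x_n - f(x_n)/f'(x_n)

Iteration 1:
  f(1.400000) = 0.041600
  f'(1.400000) = 8.976000
  x_1 = 1.400000 - 0.041600/8.976000 = 1.395365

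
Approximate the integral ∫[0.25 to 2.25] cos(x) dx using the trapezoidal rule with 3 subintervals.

f(x) = cos(x)
a = 0.25, b = 2.25, n = 3
h = (b - a)/n = 0.666667

Trapezoidal rule: (h/2)[f(x₀) + 2f(x₁) + 2f(x₂) + ... + f(xₙ)]

x_0 = 0.2500, f(x_0) = 0.968912, coefficient = 1
x_1 = 0.9167, f(x_1) = 0.608469, coefficient = 2
x_2 = 1.5833, f(x_2) = -0.012537, coefficient = 2
x_3 = 2.2500, f(x_3) = -0.628174, coefficient = 1

I ≈ (0.666667/2) × 1.532603 = 0.510868
Exact value: 0.530669
Error: 0.019802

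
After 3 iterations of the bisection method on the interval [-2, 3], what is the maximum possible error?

Bisection error bound: |error| ≤ (b-a)/2^n
|error| ≤ (3 - (-2))/2^3 = 5/2^3
|error| ≤ 0.6250000000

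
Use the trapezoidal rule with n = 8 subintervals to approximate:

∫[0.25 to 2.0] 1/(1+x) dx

f(x) = 1/(1+x)
a = 0.25, b = 2.0, n = 8
h = (b - a)/n = 0.218750

Trapezoidal rule: (h/2)[f(x₀) + 2f(x₁) + 2f(x₂) + ... + f(xₙ)]

x_0 = 0.2500, f(x_0) = 0.800000, coefficient = 1
x_1 = 0.4688, f(x_1) = 0.680851, coefficient = 2
x_2 = 0.6875, f(x_2) = 0.592593, coefficient = 2
x_3 = 0.9062, f(x_3) = 0.524590, coefficient = 2
x_4 = 1.1250, f(x_4) = 0.470588, coefficient = 2
x_5 = 1.3438, f(x_5) = 0.426667, coefficient = 2
x_6 = 1.5625, f(x_6) = 0.390244, coefficient = 2
x_7 = 1.7812, f(x_7) = 0.359551, coefficient = 2
x_8 = 2.0000, f(x_8) = 0.333333, coefficient = 1

I ≈ (0.218750/2) × 8.023500 = 0.877570
Exact value: 0.875469
Error: 0.002102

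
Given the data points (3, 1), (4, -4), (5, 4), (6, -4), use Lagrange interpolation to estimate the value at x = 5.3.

Lagrange interpolation formula:
P(x) = Σ yᵢ × Lᵢ(x)
where Lᵢ(x) = Π_{j≠i} (x - xⱼ)/(xᵢ - xⱼ)

L_0(5.3) = (5.3 - 4)/(3 - 4) × (5.3 - 5)/(3 - 5) × (5.3 - 6)/(3 - 6) = 0.045500
L_1(5.3) = (5.3 - 3)/(4 - 3) × (5.3 - 5)/(4 - 5) × (5.3 - 6)/(4 - 6) = -0.241500
L_2(5.3) = (5.3 - 3)/(5 - 3) × (5.3 - 4)/(5 - 4) × (5.3 - 6)/(5 - 6) = 1.046500
L_3(5.3) = (5.3 - 3)/(6 - 3) × (5.3 - 4)/(6 - 4) × (5.3 - 5)/(6 - 5) = 0.149500

P(5.3) = 1×L_0(5.3) + (-4)×L_1(5.3) + 4×L_2(5.3) + (-4)×L_3(5.3)
P(5.3) = 4.599500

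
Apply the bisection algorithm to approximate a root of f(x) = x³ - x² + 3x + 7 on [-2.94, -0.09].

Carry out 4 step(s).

f(x) = x³ - x² + 3x + 7
Initial interval: [-2.94, -0.09]

Iteration 1:
  c_1 = (-2.940000 + (-0.090000))/2 = -1.515000
  f(c_1) = f(-1.515000) = -3.317491
  f(a) × f(c) ≥ 0, new interval: [-1.515000, -0.090000]
Iteration 2:
  c_2 = (-1.515000 + (-0.090000))/2 = -0.802500
  f(c_2) = f(-0.802500) = 3.431679
  f(a) × f(c) < 0, new interval: [-1.515000, -0.802500]
Iteration 3:
  c_3 = (-1.515000 + (-0.802500))/2 = -1.158750
  f(c_3) = f(-1.158750) = 0.625193
  f(a) × f(c) < 0, new interval: [-1.515000, -1.158750]
Iteration 4:
  c_4 = (-1.515000 + (-1.158750))/2 = -1.336875
  f(c_4) = f(-1.336875) = -1.187169
  f(a) × f(c) ≥ 0, new interval: [-1.336875, -1.158750]

After 4 iteration(s), the approximation is c_4 = -1.336875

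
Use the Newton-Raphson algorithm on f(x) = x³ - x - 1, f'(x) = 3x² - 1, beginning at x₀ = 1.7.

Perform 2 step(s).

f(x) = x³ - x - 1
f'(x) = 3x² - 1
x₀ = 1.7

Newton-Raphson formula: x_{n+1} = x_n - f(x_n)/f'(x_n)

Iteration 1:
  f(1.700000) = 2.213000
  f'(1.700000) = 7.670000
  x_1 = 1.700000 - 2.213000/7.670000 = 1.411473
Iteration 2:
  f(1.411473) = 0.400544
  f'(1.411473) = 4.976770
  x_2 = 1.411473 - 0.400544/4.976770 = 1.330991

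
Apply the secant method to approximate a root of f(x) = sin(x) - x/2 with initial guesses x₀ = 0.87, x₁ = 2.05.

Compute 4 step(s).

f(x) = sin(x) - x/2
x₀ = 0.87, x₁ = 2.05

Secant formula: x_{n+1} = x_n - f(x_n)(x_n - x_{n-1})/(f(x_n) - f(x_{n-1}))

Iteration 1:
  f(0.870000) = 0.329329
  f(2.050000) = -0.137638
  x_2 = 2.050000 - (-0.137638)×(2.050000 - 0.870000)/(-0.137638 - 0.329329)
       = 1.702197
Iteration 2:
  f(2.050000) = -0.137638
  f(1.702197) = 0.140281
  x_3 = 1.702197 - 0.140281×(1.702197 - 2.050000)/(0.140281 - (-0.137638))
       = 1.877752
Iteration 3:
  f(1.702197) = 0.140281
  f(1.877752) = 0.014382
  x_4 = 1.877752 - 0.014382×(1.877752 - 1.702197)/(0.014382 - 0.140281)
       = 1.897806
Iteration 4:
  f(1.877752) = 0.014382
  f(1.897806) = -0.001896
  x_5 = 1.897806 - (-0.001896)×(1.897806 - 1.877752)/(-0.001896 - 0.014382)
       = 1.895470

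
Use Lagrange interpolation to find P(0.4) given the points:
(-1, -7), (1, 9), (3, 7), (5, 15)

Lagrange interpolation formula:
P(x) = Σ yᵢ × Lᵢ(x)
where Lᵢ(x) = Π_{j≠i} (x - xⱼ)/(xᵢ - xⱼ)

L_0(0.4) = (0.4 - 1)/(-1 - 1) × (0.4 - 3)/(-1 - 3) × (0.4 - 5)/(-1 - 5) = 0.149500
L_1(0.4) = (0.4 - (-1))/(1 - (-1)) × (0.4 - 3)/(1 - 3) × (0.4 - 5)/(1 - 5) = 1.046500
L_2(0.4) = (0.4 - (-1))/(3 - (-1)) × (0.4 - 1)/(3 - 1) × (0.4 - 5)/(3 - 5) = -0.241500
L_3(0.4) = (0.4 - (-1))/(5 - (-1)) × (0.4 - 1)/(5 - 1) × (0.4 - 3)/(5 - 3) = 0.045500

P(0.4) = (-7)×L_0(0.4) + 9×L_1(0.4) + 7×L_2(0.4) + 15×L_3(0.4)
P(0.4) = 7.364000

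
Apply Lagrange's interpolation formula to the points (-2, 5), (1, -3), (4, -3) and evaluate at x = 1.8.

Lagrange interpolation formula:
P(x) = Σ yᵢ × Lᵢ(x)
where Lᵢ(x) = Π_{j≠i} (x - xⱼ)/(xᵢ - xⱼ)

L_0(1.8) = (1.8 - 1)/(-2 - 1) × (1.8 - 4)/(-2 - 4) = -0.097778
L_1(1.8) = (1.8 - (-2))/(1 - (-2)) × (1.8 - 4)/(1 - 4) = 0.928889
L_2(1.8) = (1.8 - (-2))/(4 - (-2)) × (1.8 - 1)/(4 - 1) = 0.168889

P(1.8) = 5×L_0(1.8) + (-3)×L_1(1.8) + (-3)×L_2(1.8)
P(1.8) = -3.782222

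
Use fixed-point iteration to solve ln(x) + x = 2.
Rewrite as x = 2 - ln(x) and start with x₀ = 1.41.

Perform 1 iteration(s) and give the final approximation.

Equation: ln(x) + x = 2
Fixed-point form: x = 2 - ln(x)
x₀ = 1.41

x_1 = g(1.410000) = 1.656410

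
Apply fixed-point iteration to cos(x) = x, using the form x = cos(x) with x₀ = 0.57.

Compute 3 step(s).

Equation: cos(x) = x
Fixed-point form: x = cos(x)
x₀ = 0.57

x_1 = g(0.570000) = 0.841901
x_2 = g(0.841901) = 0.666046
x_3 = g(0.666046) = 0.786271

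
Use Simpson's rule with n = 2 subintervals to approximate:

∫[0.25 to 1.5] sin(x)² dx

f(x) = sin(x)²
a = 0.25, b = 1.5, n = 2
h = (b - a)/n = 0.625000

Simpson's rule: (h/3)[f(x₀) + 4f(x₁) + 2f(x₂) + ... + f(xₙ)]

x_0 = 0.2500, f(x_0) = 0.061209, coefficient = 1
x_1 = 0.8750, f(x_1) = 0.589123, coefficient = 4
x_2 = 1.5000, f(x_2) = 0.994996, coefficient = 1

I ≈ (0.625000/3) × 3.412697 = 0.710979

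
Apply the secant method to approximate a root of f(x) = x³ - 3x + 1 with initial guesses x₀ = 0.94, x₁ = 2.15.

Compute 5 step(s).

f(x) = x³ - 3x + 1
x₀ = 0.94, x₁ = 2.15

Secant formula: x_{n+1} = x_n - f(x_n)(x_n - x_{n-1})/(f(x_n) - f(x_{n-1}))

Iteration 1:
  f(0.940000) = -0.989416
  f(2.150000) = 4.488375
  x_2 = 2.150000 - 4.488375×(2.150000 - 0.940000)/(4.488375 - (-0.989416))
       = 1.158554
Iteration 2:
  f(2.150000) = 4.488375
  f(1.158554) = -0.920596
  x_3 = 1.158554 - (-0.920596)×(1.158554 - 2.150000)/(-0.920596 - 4.488375)
       = 1.327296
Iteration 3:
  f(1.158554) = -0.920596
  f(1.327296) = -0.643571
  x_4 = 1.327296 - (-0.643571)×(1.327296 - 1.158554)/(-0.643571 - (-0.920596))
       = 1.719309
Iteration 4:
  f(1.327296) = -0.643571
  f(1.719309) = 0.924393
  x_5 = 1.719309 - 0.924393×(1.719309 - 1.327296)/(0.924393 - (-0.643571))
       = 1.488198
Iteration 5:
  f(1.719309) = 0.924393
  f(1.488198) = -0.168632
  x_6 = 1.488198 - (-0.168632)×(1.488198 - 1.719309)/(-0.168632 - 0.924393)
       = 1.523854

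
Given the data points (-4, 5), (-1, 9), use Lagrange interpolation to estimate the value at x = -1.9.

Lagrange interpolation formula:
P(x) = Σ yᵢ × Lᵢ(x)
where Lᵢ(x) = Π_{j≠i} (x - xⱼ)/(xᵢ - xⱼ)

L_0(-1.9) = (-1.9 - (-1))/(-4 - (-1)) = 0.300000
L_1(-1.9) = (-1.9 - (-4))/(-1 - (-4)) = 0.700000

P(-1.9) = 5×L_0(-1.9) + 9×L_1(-1.9)
P(-1.9) = 7.800000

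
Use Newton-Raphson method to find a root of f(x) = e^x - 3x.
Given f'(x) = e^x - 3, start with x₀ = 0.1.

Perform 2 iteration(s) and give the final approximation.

f(x) = e^x - 3x
f'(x) = e^x - 3
x₀ = 0.1

Newton-Raphson formula: x_{n+1} = x_n - f(x_n)/f'(x_n)

Iteration 1:
  f(0.100000) = 0.805171
  f'(0.100000) = -1.894829
  x_1 = 0.100000 - 0.805171/(-1.894829) = 0.524931
Iteration 2:
  f(0.524931) = 0.115550
  f'(0.524931) = -1.309658
  x_2 = 0.524931 - 0.115550/(-1.309658) = 0.613160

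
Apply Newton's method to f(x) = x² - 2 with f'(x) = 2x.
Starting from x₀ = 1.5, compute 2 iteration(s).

f(x) = x² - 2
f'(x) = 2x
x₀ = 1.5

Newton-Raphson formula: x_{n+1} = x_n - f(x_n)/f'(x_n)

Iteration 1:
  f(1.500000) = 0.250000
  f'(1.500000) = 3.000000
  x_1 = 1.500000 - 0.250000/3.000000 = 1.416667
Iteration 2:
  f(1.416667) = 0.006944
  f'(1.416667) = 2.833333
  x_2 = 1.416667 - 0.006944/2.833333 = 1.414216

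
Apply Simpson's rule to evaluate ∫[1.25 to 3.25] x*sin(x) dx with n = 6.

f(x) = x*sin(x)
a = 1.25, b = 3.25, n = 6
h = (b - a)/n = 0.333333

Simpson's rule: (h/3)[f(x₀) + 4f(x₁) + 2f(x₂) + ... + f(xₙ)]

x_0 = 1.2500, f(x_0) = 1.186231, coefficient = 1
x_1 = 1.5833, f(x_1) = 1.583209, coefficient = 4
x_2 = 1.9167, f(x_2) = 1.803163, coefficient = 2
x_3 = 2.2500, f(x_3) = 1.750665, coefficient = 4
x_4 = 2.5833, f(x_4) = 1.368419, coefficient = 2
x_5 = 2.9167, f(x_5) = 0.650516, coefficient = 4
x_6 = 3.2500, f(x_6) = -0.351634, coefficient = 1

I ≈ (0.333333/3) × 23.115321 = 2.568369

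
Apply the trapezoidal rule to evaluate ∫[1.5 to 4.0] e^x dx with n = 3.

f(x) = e^x
a = 1.5, b = 4.0, n = 3
h = (b - a)/n = 0.833333

Trapezoidal rule: (h/2)[f(x₀) + 2f(x₁) + 2f(x₂) + ... + f(xₙ)]

x_0 = 1.5000, f(x_0) = 4.481689, coefficient = 1
x_1 = 2.3333, f(x_1) = 10.312259, coefficient = 2
x_2 = 3.1667, f(x_2) = 23.728258, coefficient = 2
x_3 = 4.0000, f(x_3) = 54.598150, coefficient = 1

I ≈ (0.833333/2) × 127.160872 = 52.983697
Exact value: 50.116461
Error: 2.867236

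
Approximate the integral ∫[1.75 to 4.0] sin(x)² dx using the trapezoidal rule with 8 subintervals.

f(x) = sin(x)²
a = 1.75, b = 4.0, n = 8
h = (b - a)/n = 0.281250

Trapezoidal rule: (h/2)[f(x₀) + 2f(x₁) + 2f(x₂) + ... + f(xₙ)]

x_0 = 1.7500, f(x_0) = 0.968228, coefficient = 1
x_1 = 2.0312, f(x_1) = 0.802549, coefficient = 2
x_2 = 2.3125, f(x_2) = 0.543639, coefficient = 2
x_3 = 2.5938, f(x_3) = 0.271281, coefficient = 2
x_4 = 2.8750, f(x_4) = 0.069404, coefficient = 2
x_5 = 3.1562, f(x_5) = 0.000215, coefficient = 2
x_6 = 3.4375, f(x_6) = 0.085035, coefficient = 2
x_7 = 3.7188, f(x_7) = 0.297727, coefficient = 2
x_8 = 4.0000, f(x_8) = 0.572750, coefficient = 1

I ≈ (0.281250/2) × 5.680679 = 0.798846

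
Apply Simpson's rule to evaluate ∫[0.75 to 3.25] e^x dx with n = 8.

f(x) = e^x
a = 0.75, b = 3.25, n = 8
h = (b - a)/n = 0.312500

Simpson's rule: (h/3)[f(x₀) + 4f(x₁) + 2f(x₂) + ... + f(xₙ)]

x_0 = 0.7500, f(x_0) = 2.117000, coefficient = 1
x_1 = 1.0625, f(x_1) = 2.893596, coefficient = 4
x_2 = 1.3750, f(x_2) = 3.955077, coefficient = 2
x_3 = 1.6875, f(x_3) = 5.405949, coefficient = 4
x_4 = 2.0000, f(x_4) = 7.389056, coefficient = 2
x_5 = 2.3125, f(x_5) = 10.099642, coefficient = 4
x_6 = 2.6250, f(x_6) = 13.804574, coefficient = 2
x_7 = 2.9375, f(x_7) = 18.868616, coefficient = 4
x_8 = 3.2500, f(x_8) = 25.790340, coefficient = 1

I ≈ (0.312500/3) × 227.275965 = 23.674580
Exact value: 23.673340
Error: 0.001240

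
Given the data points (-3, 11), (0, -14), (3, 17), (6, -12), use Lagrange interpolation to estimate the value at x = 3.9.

Lagrange interpolation formula:
P(x) = Σ yᵢ × Lᵢ(x)
where Lᵢ(x) = Π_{j≠i} (x - xⱼ)/(xᵢ - xⱼ)

L_0(3.9) = (3.9 - 0)/(-3 - 0) × (3.9 - 3)/(-3 - 3) × (3.9 - 6)/(-3 - 6) = 0.045500
L_1(3.9) = (3.9 - (-3))/(0 - (-3)) × (3.9 - 3)/(0 - 3) × (3.9 - 6)/(0 - 6) = -0.241500
L_2(3.9) = (3.9 - (-3))/(3 - (-3)) × (3.9 - 0)/(3 - 0) × (3.9 - 6)/(3 - 6) = 1.046500
L_3(3.9) = (3.9 - (-3))/(6 - (-3)) × (3.9 - 0)/(6 - 0) × (3.9 - 3)/(6 - 3) = 0.149500

P(3.9) = 11×L_0(3.9) + (-14)×L_1(3.9) + 17×L_2(3.9) + (-12)×L_3(3.9)
P(3.9) = 19.878000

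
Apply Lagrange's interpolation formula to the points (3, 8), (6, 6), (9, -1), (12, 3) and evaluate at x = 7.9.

Lagrange interpolation formula:
P(x) = Σ yᵢ × Lᵢ(x)
where Lᵢ(x) = Π_{j≠i} (x - xⱼ)/(xᵢ - xⱼ)

L_0(7.9) = (7.9 - 6)/(3 - 6) × (7.9 - 9)/(3 - 9) × (7.9 - 12)/(3 - 12) = -0.052895
L_1(7.9) = (7.9 - 3)/(6 - 3) × (7.9 - 9)/(6 - 9) × (7.9 - 12)/(6 - 12) = 0.409241
L_2(7.9) = (7.9 - 3)/(9 - 3) × (7.9 - 6)/(9 - 6) × (7.9 - 12)/(9 - 12) = 0.706870
L_3(7.9) = (7.9 - 3)/(12 - 3) × (7.9 - 6)/(12 - 6) × (7.9 - 9)/(12 - 9) = -0.063216

P(7.9) = 8×L_0(7.9) + 6×L_1(7.9) + (-1)×L_2(7.9) + 3×L_3(7.9)
P(7.9) = 1.135765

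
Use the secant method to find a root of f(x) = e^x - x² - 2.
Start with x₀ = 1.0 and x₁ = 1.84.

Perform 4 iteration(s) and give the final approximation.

f(x) = e^x - x² - 2
x₀ = 1.0, x₁ = 1.84

Secant formula: x_{n+1} = x_n - f(x_n)(x_n - x_{n-1})/(f(x_n) - f(x_{n-1}))

Iteration 1:
  f(1.000000) = -0.281718
  f(1.840000) = 0.910938
  x_2 = 1.840000 - 0.910938×(1.840000 - 1.000000)/(0.910938 - (-0.281718))
       = 1.198417
Iteration 2:
  f(1.840000) = 0.910938
  f(1.198417) = -0.121338
  x_3 = 1.198417 - (-0.121338)×(1.198417 - 1.840000)/(-0.121338 - 0.910938)
       = 1.273831
Iteration 3:
  f(1.198417) = -0.121338
  f(1.273831) = -0.048125
  x_4 = 1.273831 - (-0.048125)×(1.273831 - 1.198417)/(-0.048125 - (-0.121338))
       = 1.323403
Iteration 4:
  f(1.273831) = -0.048125
  f(1.323403) = 0.004786
  x_5 = 1.323403 - 0.004786×(1.323403 - 1.273831)/(0.004786 - (-0.048125))
       = 1.318919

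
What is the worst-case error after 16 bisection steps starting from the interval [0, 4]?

Bisection error bound: |error| ≤ (b-a)/2^n
|error| ≤ (4 - 0)/2^16 = 4/2^16
|error| ≤ 0.0000610352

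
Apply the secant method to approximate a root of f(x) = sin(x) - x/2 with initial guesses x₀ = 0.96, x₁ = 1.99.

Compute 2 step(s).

f(x) = sin(x) - x/2
x₀ = 0.96, x₁ = 1.99

Secant formula: x_{n+1} = x_n - f(x_n)(x_n - x_{n-1})/(f(x_n) - f(x_{n-1}))

Iteration 1:
  f(0.960000) = 0.339192
  f(1.990000) = -0.081587
  x_2 = 1.990000 - (-0.081587)×(1.990000 - 0.960000)/(-0.081587 - 0.339192)
       = 1.790289
Iteration 2:
  f(1.990000) = -0.081587
  f(1.790289) = 0.080864
  x_3 = 1.790289 - 0.080864×(1.790289 - 1.990000)/(0.080864 - (-0.081587))
       = 1.889700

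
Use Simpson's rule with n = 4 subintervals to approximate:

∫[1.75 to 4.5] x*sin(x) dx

f(x) = x*sin(x)
a = 1.75, b = 4.5, n = 4
h = (b - a)/n = 0.687500

Simpson's rule: (h/3)[f(x₀) + 4f(x₁) + 2f(x₂) + ... + f(xₙ)]

x_0 = 1.7500, f(x_0) = 1.721975, coefficient = 1
x_1 = 2.4375, f(x_1) = 1.577897, coefficient = 4
x_2 = 3.1250, f(x_2) = 0.051850, coefficient = 2
x_3 = 3.8125, f(x_3) = -2.370220, coefficient = 4
x_4 = 4.5000, f(x_4) = -4.398886, coefficient = 1

I ≈ (0.687500/3) × -5.742499 = -1.315989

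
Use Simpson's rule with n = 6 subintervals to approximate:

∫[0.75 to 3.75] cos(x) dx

f(x) = cos(x)
a = 0.75, b = 3.75, n = 6
h = (b - a)/n = 0.500000

Simpson's rule: (h/3)[f(x₀) + 4f(x₁) + 2f(x₂) + ... + f(xₙ)]

x_0 = 0.7500, f(x_0) = 0.731689, coefficient = 1
x_1 = 1.2500, f(x_1) = 0.315322, coefficient = 4
x_2 = 1.7500, f(x_2) = -0.178246, coefficient = 2
x_3 = 2.2500, f(x_3) = -0.628174, coefficient = 4
x_4 = 2.7500, f(x_4) = -0.924302, coefficient = 2
x_5 = 3.2500, f(x_5) = -0.994130, coefficient = 4
x_6 = 3.7500, f(x_6) = -0.820559, coefficient = 1

I ≈ (0.500000/3) × -7.521891 = -1.253649
Exact value: -1.253200
Error: 0.000448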